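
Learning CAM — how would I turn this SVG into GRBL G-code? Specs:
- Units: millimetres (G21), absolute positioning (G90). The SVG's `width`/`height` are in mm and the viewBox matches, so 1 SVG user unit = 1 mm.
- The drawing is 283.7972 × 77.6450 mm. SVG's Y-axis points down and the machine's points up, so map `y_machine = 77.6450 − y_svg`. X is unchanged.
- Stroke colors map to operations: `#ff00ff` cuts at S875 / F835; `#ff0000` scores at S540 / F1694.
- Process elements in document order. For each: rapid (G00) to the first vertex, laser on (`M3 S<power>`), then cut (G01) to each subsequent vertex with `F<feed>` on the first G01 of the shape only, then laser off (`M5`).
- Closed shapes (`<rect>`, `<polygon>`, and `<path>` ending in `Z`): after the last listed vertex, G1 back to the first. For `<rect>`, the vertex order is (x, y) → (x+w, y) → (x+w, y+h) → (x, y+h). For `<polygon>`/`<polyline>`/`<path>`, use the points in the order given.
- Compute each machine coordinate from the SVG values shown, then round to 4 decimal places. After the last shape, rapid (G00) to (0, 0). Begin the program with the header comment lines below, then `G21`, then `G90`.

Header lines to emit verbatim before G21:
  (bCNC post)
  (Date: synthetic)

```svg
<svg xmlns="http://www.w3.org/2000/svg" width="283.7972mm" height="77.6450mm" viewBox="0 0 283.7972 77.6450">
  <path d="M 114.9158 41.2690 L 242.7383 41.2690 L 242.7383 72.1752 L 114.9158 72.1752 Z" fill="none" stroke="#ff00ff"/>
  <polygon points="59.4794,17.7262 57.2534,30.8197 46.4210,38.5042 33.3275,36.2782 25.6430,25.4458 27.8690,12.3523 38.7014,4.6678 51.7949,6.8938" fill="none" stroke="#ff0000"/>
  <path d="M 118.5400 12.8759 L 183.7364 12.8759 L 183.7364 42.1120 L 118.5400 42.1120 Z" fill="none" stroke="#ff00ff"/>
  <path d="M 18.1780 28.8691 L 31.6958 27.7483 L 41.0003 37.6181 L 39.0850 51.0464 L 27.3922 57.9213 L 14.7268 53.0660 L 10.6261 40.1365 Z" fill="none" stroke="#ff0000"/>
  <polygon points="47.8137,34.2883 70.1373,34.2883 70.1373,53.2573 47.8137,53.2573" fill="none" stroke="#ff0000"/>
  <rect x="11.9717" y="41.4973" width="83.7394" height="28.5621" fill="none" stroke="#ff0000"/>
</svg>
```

1 u = 1 mm; y_m = 77.6450 − y.

[1] `<path>` rectangle, #ff00ff→cut S875 F835: (114.9158,36.3760) → (242.7383,36.3760) → (242.7383,5.4698) → (114.9158,5.4698) → (114.9158,36.3760) (closed)

[2] `<polygon>` regular polygon, #ff0000→score S540 F1694: (59.4794,59.9188) → (57.2534,46.8253) → (46.4210,39.1408) → (33.3275,41.3668) → (25.6430,52.1992) → (27.8690,65.2927) → (38.7014,72.9772) → (51.7949,70.7512) → (59.4794,59.9188) (closed)

[3] `<path>` rectangle, #ff00ff→cut S875 F835: (118.5400,64.7691) → (183.7364,64.7691) → (183.7364,35.5330) → (118.5400,35.5330) → (118.5400,64.7691) (closed)

[4] `<path>` regular polygon, #ff0000→score S540 F1694: (18.1780,48.7759) → (31.6958,49.8967) → (41.0003,40.0269) → (39.0850,26.5986) → (27.3922,19.7237) → (14.7268,24.5790) → (10.6261,37.5085) → (18.1780,48.7759) (closed)

[5] `<polygon>` rectangle, #ff0000→score S540 F1694: (47.8137,43.3567) → (70.1373,43.3567) → (70.1373,24.3877) → (47.8137,24.3877) → (47.8137,43.3567) (closed)

[6] `<rect>` rectangle, #ff0000→score S540 F1694: (11.9717,36.1477) → (95.7111,36.1477) → (95.7111,7.5856) → (11.9717,7.5856) → (11.9717,36.1477) (closed)

(bCNC post)
(Date: synthetic)
G21
G90
G00 X114.9158 Y36.3760
M3 S875
G01 X242.7383 Y36.3760 F835
G01 X242.7383 Y5.4698
G01 X114.9158 Y5.4698
G01 X114.9158 Y36.3760
M5
G00 X59.4794 Y59.9188
M3 S540
G01 X57.2534 Y46.8253 F1694
G01 X46.4210 Y39.1408
G01 X33.3275 Y41.3668
G01 X25.6430 Y52.1992
G01 X27.8690 Y65.2927
G01 X38.7014 Y72.9772
G01 X51.7949 Y70.7512
G01 X59.4794 Y59.9188
M5
G00 X118.5400 Y64.7691
M3 S875
G01 X183.7364 Y64.7691 F835
G01 X183.7364 Y35.5330
G01 X118.5400 Y35.5330
G01 X118.5400 Y64.7691
M5
G00 X18.1780 Y48.7759
M3 S540
G01 X31.6958 Y49.8967 F1694
G01 X41.0003 Y40.0269
G01 X39.0850 Y26.5986
G01 X27.3922 Y19.7237
G01 X14.7268 Y24.5790
G01 X10.6261 Y37.5085
G01 X18.1780 Y48.7759
M5
G00 X47.8137 Y43.3567
M3 S540
G01 X70.1373 Y43.3567 F1694
G01 X70.1373 Y24.3877
G01 X47.8137 Y24.3877
G01 X47.8137 Y43.3567
M5
G00 X11.9717 Y36.1477
M3 S540
G01 X95.7111 Y36.1477 F1694
G01 X95.7111 Y7.5856
G01 X11.9717 Y7.5856
G01 X11.9717 Y36.1477
M5
G00 X0.0000 Y0.0000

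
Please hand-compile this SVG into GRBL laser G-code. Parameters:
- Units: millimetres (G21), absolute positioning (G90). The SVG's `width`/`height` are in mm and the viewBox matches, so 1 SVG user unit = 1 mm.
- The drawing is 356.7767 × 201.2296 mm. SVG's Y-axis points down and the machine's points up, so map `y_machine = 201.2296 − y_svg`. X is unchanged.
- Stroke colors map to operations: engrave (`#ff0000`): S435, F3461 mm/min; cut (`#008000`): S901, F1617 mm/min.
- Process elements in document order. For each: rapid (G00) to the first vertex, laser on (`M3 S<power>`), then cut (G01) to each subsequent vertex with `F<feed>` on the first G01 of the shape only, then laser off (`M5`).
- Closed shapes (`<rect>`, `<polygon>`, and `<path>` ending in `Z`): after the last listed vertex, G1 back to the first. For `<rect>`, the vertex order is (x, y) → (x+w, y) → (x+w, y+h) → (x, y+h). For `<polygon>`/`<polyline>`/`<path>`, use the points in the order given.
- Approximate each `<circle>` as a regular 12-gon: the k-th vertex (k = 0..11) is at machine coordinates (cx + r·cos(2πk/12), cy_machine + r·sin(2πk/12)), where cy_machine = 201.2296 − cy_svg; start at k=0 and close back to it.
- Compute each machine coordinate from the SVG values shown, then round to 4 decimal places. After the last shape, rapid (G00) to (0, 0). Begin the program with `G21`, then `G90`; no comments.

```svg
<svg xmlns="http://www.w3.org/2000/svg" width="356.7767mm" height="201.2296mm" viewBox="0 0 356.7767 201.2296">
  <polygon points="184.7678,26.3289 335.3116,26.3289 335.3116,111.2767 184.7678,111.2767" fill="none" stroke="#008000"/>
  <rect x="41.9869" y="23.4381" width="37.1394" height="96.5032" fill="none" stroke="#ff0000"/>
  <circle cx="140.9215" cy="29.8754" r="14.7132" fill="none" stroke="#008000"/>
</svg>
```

Since the viewBox matches the mm dimensions, user units are millimetres directly. The only transform is the Y-flip y_m = 201.2296 − y_svg.

Shape 1 is a rectangle drawn with `<polygon>`. Its stroke #008000 means cut at S901, F1617. After flipping Y the toolpath is (184.7678,174.9007) → (335.3116,174.9007) → (335.3116,89.9529) → (184.7678,89.9529) → (184.7678,174.9007), returning to the start.

Shape 2 is a rectangle drawn with `<rect>`. Its stroke #ff0000 means engrave at S435, F3461. After flipping Y the toolpath is (41.9869,177.7915) → (79.1263,177.7915) → (79.1263,81.2883) → (41.9869,81.2883) → (41.9869,177.7915), returning to the start.

Shape 3 is a circle drawn with `<circle>`. Its stroke #008000 means cut at S901, F1617. After flipping Y the toolpath is (155.6347,171.3542) → (153.6635,178.7108) → (148.2781,184.0962) → (140.9215,186.0674) → (133.5649,184.0962) → (128.1795,178.7108) → (126.2083,171.3542) → (128.1795,163.9976) → (133.5649,158.6122) → (140.9215,156.6410) → (148.2781,158.6122) → (153.6635,163.9976) → (155.6347,171.3542), returning to the start.

G21
G90
G00 X184.7678 Y174.9007
M3 S901
G01 X335.3116 Y174.9007 F1617
G01 X335.3116 Y89.9529
G01 X184.7678 Y89.9529
G01 X184.7678 Y174.9007
M5
G00 X41.9869 Y177.7915
M3 S435
G01 X79.1263 Y177.7915 F3461
G01 X79.1263 Y81.2883
G01 X41.9869 Y81.2883
G01 X41.9869 Y177.7915
M5
G00 X155.6347 Y171.3542
M3 S901
G01 X153.6635 Y178.7108 F1617
G01 X148.2781 Y184.0962
G01 X140.9215 Y186.0674
G01 X133.5649 Y184.0962
G01 X128.1795 Y178.7108
G01 X126.2083 Y171.3542
G01 X128.1795 Y163.9976
G01 X133.5649 Y158.6122
G01 X140.9215 Y156.6410
G01 X148.2781 Y158.6122
G01 X153.6635 Y163.9976
G01 X155.6347 Y171.3542
M5
G00 X0.0000 Y0.0000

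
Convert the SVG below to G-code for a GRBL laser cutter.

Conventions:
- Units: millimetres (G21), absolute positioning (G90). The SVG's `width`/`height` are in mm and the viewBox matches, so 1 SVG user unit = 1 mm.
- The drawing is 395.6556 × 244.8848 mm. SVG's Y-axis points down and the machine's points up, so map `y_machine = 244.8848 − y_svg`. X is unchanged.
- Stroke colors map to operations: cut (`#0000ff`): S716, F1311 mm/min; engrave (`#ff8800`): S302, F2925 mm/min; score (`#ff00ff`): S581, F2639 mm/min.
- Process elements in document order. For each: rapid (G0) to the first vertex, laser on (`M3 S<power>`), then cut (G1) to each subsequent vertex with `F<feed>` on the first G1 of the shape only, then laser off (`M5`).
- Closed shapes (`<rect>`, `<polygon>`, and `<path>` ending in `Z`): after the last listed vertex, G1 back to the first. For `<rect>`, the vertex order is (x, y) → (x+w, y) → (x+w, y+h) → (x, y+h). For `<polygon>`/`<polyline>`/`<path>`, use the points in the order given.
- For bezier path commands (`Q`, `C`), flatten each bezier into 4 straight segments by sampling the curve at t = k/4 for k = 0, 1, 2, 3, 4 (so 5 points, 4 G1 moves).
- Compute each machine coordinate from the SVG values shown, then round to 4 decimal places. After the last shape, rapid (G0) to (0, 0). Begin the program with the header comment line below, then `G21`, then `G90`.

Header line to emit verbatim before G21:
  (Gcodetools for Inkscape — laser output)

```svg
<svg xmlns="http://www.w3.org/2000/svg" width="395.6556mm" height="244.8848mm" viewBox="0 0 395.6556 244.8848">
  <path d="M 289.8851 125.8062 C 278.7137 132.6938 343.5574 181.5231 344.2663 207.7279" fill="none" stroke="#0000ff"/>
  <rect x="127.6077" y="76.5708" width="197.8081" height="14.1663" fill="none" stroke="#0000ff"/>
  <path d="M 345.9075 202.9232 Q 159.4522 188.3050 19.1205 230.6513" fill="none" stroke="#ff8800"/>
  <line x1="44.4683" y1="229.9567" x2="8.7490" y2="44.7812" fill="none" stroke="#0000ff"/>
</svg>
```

Since the viewBox matches the mm dimensions, user units are millimetres directly. The only transform is the Y-flip y_m = 244.8848 − y_svg.

Shape 1 is a cubic bezier drawn with `<path>`. Its stroke #0000ff means cut at S716, F1311. After flipping Y the toolpath is (289.8851,119.0786) → (293.5695,107.0577) → (312.6206,85.3617) → (333.8992,60.0437) → (344.2663,37.1569).

Shape 2 is a rectangle drawn with `<rect>`. Its stroke #0000ff means cut at S716, F1311. After flipping Y the toolpath is (127.6077,168.3140) → (325.4158,168.3140) → (325.4158,154.1477) → (127.6077,154.1477) → (127.6077,168.3140), returning to the start.

Shape 3 is a quadratic bezier drawn with `<path>`. Its stroke #ff8800 means engrave at S302, F2925. After flipping Y the toolpath is (345.9075,41.9616) → (255.5626,45.7104) → (170.9831,42.3387) → (92.1691,31.8464) → (19.1205,14.2335).

Shape 4 is a line segment drawn with `<line>`. Its stroke #0000ff means cut at S716, F1311. After flipping Y the toolpath is (44.4683,14.9281) → (8.7490,200.1036).

(Gcodetools for Inkscape — laser output)
G21
G90
G0 X289.8851 Y119.0786
M3 S716
G1 X293.5695 Y107.0577 F1311
G1 X312.6206 Y85.3617
G1 X333.8992 Y60.0437
G1 X344.2663 Y37.1569
M5
G0 X127.6077 Y168.3140
M3 S716
G1 X325.4158 Y168.3140 F1311
G1 X325.4158 Y154.1477
G1 X127.6077 Y154.1477
G1 X127.6077 Y168.3140
M5
G0 X345.9075 Y41.9616
M3 S302
G1 X255.5626 Y45.7104 F2925
G1 X170.9831 Y42.3387
G1 X92.1691 Y31.8464
G1 X19.1205 Y14.2335
M5
G0 X44.4683 Y14.9281
M3 S716
G1 X8.7490 Y200.1036 F1311
M5
G0 X0.0000 Y0.0000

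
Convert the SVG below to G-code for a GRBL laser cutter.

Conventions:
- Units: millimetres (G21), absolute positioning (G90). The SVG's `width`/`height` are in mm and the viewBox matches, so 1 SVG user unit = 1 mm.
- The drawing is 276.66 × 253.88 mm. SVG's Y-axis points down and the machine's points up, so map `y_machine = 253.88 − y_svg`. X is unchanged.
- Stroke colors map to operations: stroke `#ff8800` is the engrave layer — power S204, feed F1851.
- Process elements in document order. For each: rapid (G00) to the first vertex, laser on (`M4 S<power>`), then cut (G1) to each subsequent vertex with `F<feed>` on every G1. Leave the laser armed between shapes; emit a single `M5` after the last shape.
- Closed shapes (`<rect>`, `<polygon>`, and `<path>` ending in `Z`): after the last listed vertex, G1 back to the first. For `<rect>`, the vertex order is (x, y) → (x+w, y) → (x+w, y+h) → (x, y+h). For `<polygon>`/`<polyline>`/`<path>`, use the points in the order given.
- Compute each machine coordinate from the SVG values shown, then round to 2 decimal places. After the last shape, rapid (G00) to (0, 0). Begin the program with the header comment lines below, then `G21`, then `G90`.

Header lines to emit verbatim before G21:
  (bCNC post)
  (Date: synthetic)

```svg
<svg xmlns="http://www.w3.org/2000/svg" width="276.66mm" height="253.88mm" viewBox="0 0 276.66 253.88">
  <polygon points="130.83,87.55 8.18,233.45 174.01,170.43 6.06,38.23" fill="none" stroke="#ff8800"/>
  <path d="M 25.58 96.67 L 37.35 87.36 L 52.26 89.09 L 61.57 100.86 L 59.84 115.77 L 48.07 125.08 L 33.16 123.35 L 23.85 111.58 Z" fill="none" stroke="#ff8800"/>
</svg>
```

(bCNC post)
(Date: synthetic)
G21
G90
G00 X130.83 Y166.33
M4 S204
G1 X8.18 Y20.43 F1851
G1 X174.01 Y83.45 F1851
G1 X6.06 Y215.65 F1851
G1 X130.83 Y166.33 F1851
G00 X25.58 Y157.21
M4 S204
G1 X37.35 Y166.52 F1851
G1 X52.26 Y164.79 F1851
G1 X61.57 Y153.02 F1851
G1 X59.84 Y138.11 F1851
G1 X48.07 Y128.80 F1851
G1 X33.16 Y130.53 F1851
G1 X23.85 Y142.30 F1851
G1 X25.58 Y157.21 F1851
M5
G00 X0.00 Y0.00

Since the viewBox matches the mm dimensions, user units are millimetres directly. The only transform is the Y-flip y_m = 253.88 − y_svg.

Shape 1 is a closed polygon drawn with `<polygon>`. Its stroke #ff8800 means engrave at S204, F1851. After flipping Y the toolpath is (130.83,166.33) → (8.18,20.43) → (174.01,83.45) → (6.06,215.65) → (130.83,166.33), returning to the start.

Shape 2 is a regular polygon drawn with `<path>`. Its stroke #ff8800 means engrave at S204, F1851. After flipping Y the toolpath is (25.58,157.21) → (37.35,166.52) → (52.26,164.79) → (61.57,153.02) → (59.84,138.11) → (48.07,128.80) → (33.16,130.53) → (23.85,142.30) → (25.58,157.21), returning to the start.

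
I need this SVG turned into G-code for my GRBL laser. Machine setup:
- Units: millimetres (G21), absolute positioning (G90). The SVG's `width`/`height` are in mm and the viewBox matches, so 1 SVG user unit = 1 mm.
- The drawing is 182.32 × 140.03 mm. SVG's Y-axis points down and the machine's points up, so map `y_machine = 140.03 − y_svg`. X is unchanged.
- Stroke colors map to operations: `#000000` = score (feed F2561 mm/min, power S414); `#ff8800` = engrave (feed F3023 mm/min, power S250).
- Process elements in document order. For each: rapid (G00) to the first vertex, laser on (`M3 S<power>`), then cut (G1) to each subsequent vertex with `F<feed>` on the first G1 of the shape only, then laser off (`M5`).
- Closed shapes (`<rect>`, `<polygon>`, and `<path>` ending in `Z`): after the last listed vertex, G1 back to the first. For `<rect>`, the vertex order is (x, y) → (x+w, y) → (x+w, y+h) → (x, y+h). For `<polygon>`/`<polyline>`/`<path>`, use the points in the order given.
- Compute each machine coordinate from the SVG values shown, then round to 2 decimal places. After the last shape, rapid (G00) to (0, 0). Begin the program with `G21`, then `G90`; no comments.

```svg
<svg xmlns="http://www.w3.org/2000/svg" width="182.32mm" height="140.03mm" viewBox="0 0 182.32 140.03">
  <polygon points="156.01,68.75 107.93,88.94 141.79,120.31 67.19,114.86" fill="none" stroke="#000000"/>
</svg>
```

G21
G90
G00 X156.01 Y71.28
M3 S414
G1 X107.93 Y51.09 F2561
G1 X141.79 Y19.72
G1 X67.19 Y25.17
G1 X156.01 Y71.28
M5
G00 X0.00 Y0.00

viewBox `0 0 182.32 140.03` with mm width/height → 1 unit = 1 mm. Flip: y_m = 140.03 − y_svg.

**Shape 1** — `<polygon>` closed polygon, stroke `#000000` → score (S414, F2561). Machine vertices: (156.01,71.28) → (107.93,51.09) → (141.79,19.72) → (67.19,25.17) → (156.01,71.28). Closed: final G1 returns to the first vertex.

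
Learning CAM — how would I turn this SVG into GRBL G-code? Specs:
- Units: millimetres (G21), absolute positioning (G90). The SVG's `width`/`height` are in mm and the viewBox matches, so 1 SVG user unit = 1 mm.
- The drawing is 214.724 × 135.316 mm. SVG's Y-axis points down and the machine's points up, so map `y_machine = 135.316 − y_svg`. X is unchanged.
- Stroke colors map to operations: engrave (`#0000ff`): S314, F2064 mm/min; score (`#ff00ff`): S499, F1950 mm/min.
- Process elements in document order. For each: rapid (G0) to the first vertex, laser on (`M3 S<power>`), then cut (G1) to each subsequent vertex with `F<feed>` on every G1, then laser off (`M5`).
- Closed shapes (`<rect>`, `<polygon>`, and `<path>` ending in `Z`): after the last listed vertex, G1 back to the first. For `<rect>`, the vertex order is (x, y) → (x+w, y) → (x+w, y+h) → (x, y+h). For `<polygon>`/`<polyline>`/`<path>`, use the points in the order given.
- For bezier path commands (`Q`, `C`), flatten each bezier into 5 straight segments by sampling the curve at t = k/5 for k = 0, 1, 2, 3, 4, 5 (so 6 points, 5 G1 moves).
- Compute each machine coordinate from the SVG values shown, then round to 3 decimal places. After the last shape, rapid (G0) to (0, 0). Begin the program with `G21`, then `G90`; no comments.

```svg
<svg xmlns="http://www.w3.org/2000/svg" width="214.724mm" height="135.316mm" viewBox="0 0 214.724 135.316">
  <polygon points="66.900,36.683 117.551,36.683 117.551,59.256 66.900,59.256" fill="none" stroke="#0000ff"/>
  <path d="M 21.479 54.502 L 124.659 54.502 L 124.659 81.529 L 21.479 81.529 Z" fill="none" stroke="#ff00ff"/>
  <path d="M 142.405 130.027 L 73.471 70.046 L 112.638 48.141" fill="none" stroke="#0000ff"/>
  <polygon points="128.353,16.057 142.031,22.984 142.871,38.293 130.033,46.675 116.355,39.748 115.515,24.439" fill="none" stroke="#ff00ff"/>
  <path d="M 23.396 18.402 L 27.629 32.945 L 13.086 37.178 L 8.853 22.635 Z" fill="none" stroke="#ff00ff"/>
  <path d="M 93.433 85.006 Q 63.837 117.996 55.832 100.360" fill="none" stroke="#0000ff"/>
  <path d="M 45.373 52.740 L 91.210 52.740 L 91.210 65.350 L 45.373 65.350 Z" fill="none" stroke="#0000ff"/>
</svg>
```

Since the viewBox matches the mm dimensions, user units are millimetres directly. The only transform is the Y-flip y_m = 135.316 − y_svg.

Shape 1 is a rectangle drawn with `<polygon>`. Its stroke #0000ff means engrave at S314, F2064. After flipping Y the toolpath is (66.900,98.633) → (117.551,98.633) → (117.551,76.060) → (66.900,76.060) → (66.900,98.633), returning to the start.

Shape 2 is a rectangle drawn with `<path>`. Its stroke #ff00ff means score at S499, F1950. After flipping Y the toolpath is (21.479,80.814) → (124.659,80.814) → (124.659,53.787) → (21.479,53.787) → (21.479,80.814), returning to the start.

Shape 3 is a open polyline drawn with `<path>`. Its stroke #0000ff means engrave at S314, F2064. After flipping Y the toolpath is (142.405,5.289) → (73.471,65.270) → (112.638,87.175).

Shape 4 is a regular polygon drawn with `<polygon>`. Its stroke #ff00ff means score at S499, F1950. After flipping Y the toolpath is (128.353,119.259) → (142.031,112.332) → (142.871,97.023) → (130.033,88.641) → (116.355,95.568) → (115.515,110.877) → (128.353,119.259), returning to the start.

Shape 5 is a regular polygon drawn with `<path>`. Its stroke #ff00ff means score at S499, F1950. After flipping Y the toolpath is (23.396,116.914) → (27.629,102.371) → (13.086,98.138) → (8.853,112.681) → (23.396,116.914), returning to the start.

Shape 6 is a quadratic bezier drawn with `<path>`. Its stroke #0000ff means engrave at S314, F2064. After flipping Y the toolpath is (93.433,50.310) → (82.458,39.139) → (73.211,32.018) → (65.691,28.947) → (59.898,29.927) → (55.832,34.956).

Shape 7 is a rectangle drawn with `<path>`. Its stroke #0000ff means engrave at S314, F2064. After flipping Y the toolpath is (45.373,82.576) → (91.210,82.576) → (91.210,69.966) → (45.373,69.966) → (45.373,82.576), returning to the start.

G21
G90
G0 X66.900 Y98.633
M3 S314
G1 X117.551 Y98.633 F2064
G1 X117.551 Y76.060 F2064
G1 X66.900 Y76.060 F2064
G1 X66.900 Y98.633 F2064
M5
G0 X21.479 Y80.814
M3 S499
G1 X124.659 Y80.814 F1950
G1 X124.659 Y53.787 F1950
G1 X21.479 Y53.787 F1950
G1 X21.479 Y80.814 F1950
M5
G0 X142.405 Y5.289
M3 S314
G1 X73.471 Y65.270 F2064
G1 X112.638 Y87.175 F2064
M5
G0 X128.353 Y119.259
M3 S499
G1 X142.031 Y112.332 F1950
G1 X142.871 Y97.023 F1950
G1 X130.033 Y88.641 F1950
G1 X116.355 Y95.568 F1950
G1 X115.515 Y110.877 F1950
G1 X128.353 Y119.259 F1950
M5
G0 X23.396 Y116.914
M3 S499
G1 X27.629 Y102.371 F1950
G1 X13.086 Y98.138 F1950
G1 X8.853 Y112.681 F1950
G1 X23.396 Y116.914 F1950
M5
G0 X93.433 Y50.310
M3 S314
G1 X82.458 Y39.139 F2064
G1 X73.211 Y32.018 F2064
G1 X65.691 Y28.947 F2064
G1 X59.898 Y29.927 F2064
G1 X55.832 Y34.956 F2064
M5
G0 X45.373 Y82.576
M3 S314
G1 X91.210 Y82.576 F2064
G1 X91.210 Y69.966 F2064
G1 X45.373 Y69.966 F2064
G1 X45.373 Y82.576 F2064
M5
G0 X0.000 Y0.000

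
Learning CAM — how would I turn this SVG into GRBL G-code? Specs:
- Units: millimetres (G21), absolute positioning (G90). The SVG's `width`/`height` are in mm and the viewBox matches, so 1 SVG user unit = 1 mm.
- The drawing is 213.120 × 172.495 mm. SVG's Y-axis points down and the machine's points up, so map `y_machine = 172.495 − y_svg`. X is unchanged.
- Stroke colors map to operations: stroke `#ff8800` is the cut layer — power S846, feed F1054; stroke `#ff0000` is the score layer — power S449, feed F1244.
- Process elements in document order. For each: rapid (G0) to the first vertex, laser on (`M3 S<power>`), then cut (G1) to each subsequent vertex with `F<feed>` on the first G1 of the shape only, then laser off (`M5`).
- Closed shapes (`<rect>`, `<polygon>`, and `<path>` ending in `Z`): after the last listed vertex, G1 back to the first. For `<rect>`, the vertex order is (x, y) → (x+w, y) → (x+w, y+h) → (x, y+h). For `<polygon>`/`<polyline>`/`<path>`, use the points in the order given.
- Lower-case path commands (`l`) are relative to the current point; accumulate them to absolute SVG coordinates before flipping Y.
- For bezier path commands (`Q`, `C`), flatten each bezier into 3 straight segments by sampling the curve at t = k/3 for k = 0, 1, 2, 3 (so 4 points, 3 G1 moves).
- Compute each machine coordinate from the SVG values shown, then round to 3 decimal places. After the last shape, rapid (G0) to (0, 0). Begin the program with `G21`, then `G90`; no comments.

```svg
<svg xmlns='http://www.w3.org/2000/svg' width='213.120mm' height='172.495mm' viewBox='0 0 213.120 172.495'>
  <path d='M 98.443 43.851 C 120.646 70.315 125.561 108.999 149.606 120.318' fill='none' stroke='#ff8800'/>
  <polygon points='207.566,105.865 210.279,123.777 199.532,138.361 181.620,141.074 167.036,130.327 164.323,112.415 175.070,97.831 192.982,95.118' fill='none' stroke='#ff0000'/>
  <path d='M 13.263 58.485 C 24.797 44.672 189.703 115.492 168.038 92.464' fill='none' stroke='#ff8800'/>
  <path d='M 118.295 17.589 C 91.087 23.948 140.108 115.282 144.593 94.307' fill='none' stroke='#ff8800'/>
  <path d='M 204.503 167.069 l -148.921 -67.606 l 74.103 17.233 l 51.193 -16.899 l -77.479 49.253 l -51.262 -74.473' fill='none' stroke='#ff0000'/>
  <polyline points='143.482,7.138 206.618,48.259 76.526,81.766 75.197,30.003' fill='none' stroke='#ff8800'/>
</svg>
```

G21
G90
G0 X98.443 Y128.644
M3 S846
G1 X116.232 Y99.573 F1054
G1 X130.589 Y71.152
G1 X149.606 Y52.177
M5
G0 X207.566 Y66.630
M3 S449
G1 X210.279 Y48.718 F1244
G1 X199.532 Y34.134
G1 X181.620 Y31.421
G1 X167.036 Y42.168
G1 X164.323 Y60.080
G1 X175.070 Y74.664
G1 X192.982 Y77.377
G1 X207.566 Y66.630
M5
G0 X13.263 Y114.010
M3 S846
G1 X63.331 Y106.222 F1054
G1 X140.103 Y81.675
G1 X168.038 Y80.031
M5
G0 X118.295 Y154.906
M3 S846
G1 X112.024 Y127.529 F1054
G1 X129.735 Y87.343
G1 X144.593 Y78.188
M5
G0 X204.503 Y5.426
M3 S449
G1 X55.582 Y73.032 F1244
G1 X129.685 Y55.799
G1 X180.878 Y72.698
G1 X103.399 Y23.445
G1 X52.137 Y97.918
M5
G0 X143.482 Y165.357
M3 S846
G1 X206.618 Y124.236 F1054
G1 X76.526 Y90.729
G1 X75.197 Y142.492
M5
G0 X0.000 Y0.000

viewBox `0 0 213.120 172.495` with mm width/height → 1 unit = 1 mm. Flip: y_m = 172.495 − y_svg.

**Shape 1** — `<path>` cubic bezier, stroke `#ff8800` → cut (S846, F1054). Control points (SVG): P0=(98.443,43.851), P1=(120.646,70.315), P2=(125.561,108.999), P3=(149.606,120.318); sampled at t=k/3. Machine vertices: (98.443,128.644) → (116.232,99.573) → (130.589,71.152) → (149.606,52.177). Open path.

**Shape 2** — `<polygon>` regular polygon, stroke `#ff0000` → score (S449, F1244). Machine vertices: (207.566,66.630) → (210.279,48.718) → (199.532,34.134) → (181.620,31.421) → (167.036,42.168) → (164.323,60.080) → (175.070,74.664) → (192.982,77.377) → (207.566,66.630). Closed: final G1 returns to the first vertex.

**Shape 3** — `<path>` cubic bezier, stroke `#ff8800` → cut (S846, F1054). Control points (SVG): P0=(13.263,58.485), P1=(24.797,44.672), P2=(189.703,115.492), P3=(168.038,92.464); sampled at t=k/3. Machine vertices: (13.263,114.010) → (63.331,106.222) → (140.103,81.675) → (168.038,80.031). Open path.

**Shape 4** — `<path>` cubic bezier, stroke `#ff8800` → cut (S846, F1054). Control points (SVG): P0=(118.295,17.589), P1=(91.087,23.948), P2=(140.108,115.282), P3=(144.593,94.307); sampled at t=k/3. Machine vertices: (118.295,154.906) → (112.024,127.529) → (129.735,87.343) → (144.593,78.188). Open path.

**Shape 5** — `<path>` open polyline, stroke `#ff0000` → score (S449, F1244). Machine vertices: (204.503,5.426) → (55.582,73.032) → (129.685,55.799) → (180.878,72.698) → (103.399,23.445) → (52.137,97.918). Open path.

**Shape 6** — `<polyline>` open polyline, stroke `#ff8800` → cut (S846, F1054). Machine vertices: (143.482,165.357) → (206.618,124.236) → (76.526,90.729) → (75.197,142.492). Open path.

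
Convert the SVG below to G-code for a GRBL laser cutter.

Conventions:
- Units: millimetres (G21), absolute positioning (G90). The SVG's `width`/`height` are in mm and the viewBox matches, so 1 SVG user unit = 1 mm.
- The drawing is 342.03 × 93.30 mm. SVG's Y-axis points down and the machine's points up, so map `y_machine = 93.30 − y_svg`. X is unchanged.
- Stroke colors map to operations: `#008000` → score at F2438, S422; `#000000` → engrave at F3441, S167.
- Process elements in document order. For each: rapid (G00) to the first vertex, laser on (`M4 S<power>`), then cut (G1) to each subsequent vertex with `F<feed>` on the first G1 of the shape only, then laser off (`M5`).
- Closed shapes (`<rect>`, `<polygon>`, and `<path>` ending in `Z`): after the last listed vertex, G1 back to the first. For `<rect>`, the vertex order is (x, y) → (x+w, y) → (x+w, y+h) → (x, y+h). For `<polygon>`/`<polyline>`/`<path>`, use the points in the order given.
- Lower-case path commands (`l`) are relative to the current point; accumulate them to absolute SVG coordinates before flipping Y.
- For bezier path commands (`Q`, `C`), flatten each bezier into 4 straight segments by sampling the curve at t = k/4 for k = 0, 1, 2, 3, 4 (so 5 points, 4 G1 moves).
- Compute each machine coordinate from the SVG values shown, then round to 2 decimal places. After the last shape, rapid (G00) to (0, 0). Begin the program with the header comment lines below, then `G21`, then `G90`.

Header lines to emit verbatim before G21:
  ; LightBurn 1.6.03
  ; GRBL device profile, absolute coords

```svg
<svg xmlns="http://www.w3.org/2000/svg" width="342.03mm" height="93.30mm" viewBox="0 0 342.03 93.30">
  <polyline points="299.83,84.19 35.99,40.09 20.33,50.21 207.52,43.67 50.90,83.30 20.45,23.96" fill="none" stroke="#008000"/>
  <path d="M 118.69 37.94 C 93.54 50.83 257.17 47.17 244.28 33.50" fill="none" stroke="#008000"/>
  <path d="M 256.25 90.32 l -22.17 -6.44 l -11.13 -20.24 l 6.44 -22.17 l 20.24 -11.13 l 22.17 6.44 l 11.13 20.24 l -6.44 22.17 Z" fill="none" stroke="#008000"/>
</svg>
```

Since the viewBox matches the mm dimensions, user units are millimetres directly. The only transform is the Y-flip y_m = 93.30 − y_svg.

Shape 1 is a open polyline drawn with `<polyline>`. Its stroke #008000 means score at S422, F2438. After flipping Y the toolpath is (299.83,9.11) → (35.99,53.21) → (20.33,43.09) → (207.52,49.63) → (50.90,10.00) → (20.45,69.34).

Shape 2 is a cubic bezier drawn with `<path>`. Its stroke #008000 means score at S422, F2438. After flipping Y the toolpath is (118.69,55.36) → (129.52,48.69) → (176.89,47.62) → (226.56,51.53) → (244.28,59.80).

Shape 3 is a regular polygon drawn with `<path>`. Its stroke #008000 means score at S422, F2438. After flipping Y the toolpath is (256.25,2.98) → (234.08,9.42) → (222.95,29.66) → (229.39,51.83) → (249.63,62.96) → (271.80,56.52) → (282.93,36.28) → (276.49,14.11) → (256.25,2.98), returning to the start.

; LightBurn 1.6.03
; GRBL device profile, absolute coords
G21
G90
G00 X299.83 Y9.11
M4 S422
G1 X35.99 Y53.21 F2438
G1 X20.33 Y43.09
G1 X207.52 Y49.63
G1 X50.90 Y10.00
G1 X20.45 Y69.34
M5
G00 X118.69 Y55.36
M4 S422
G1 X129.52 Y48.69 F2438
G1 X176.89 Y47.62
G1 X226.56 Y51.53
G1 X244.28 Y59.80
M5
G00 X256.25 Y2.98
M4 S422
G1 X234.08 Y9.42 F2438
G1 X222.95 Y29.66
G1 X229.39 Y51.83
G1 X249.63 Y62.96
G1 X271.80 Y56.52
G1 X282.93 Y36.28
G1 X276.49 Y14.11
G1 X256.25 Y2.98
M5
G00 X0.00 Y0.00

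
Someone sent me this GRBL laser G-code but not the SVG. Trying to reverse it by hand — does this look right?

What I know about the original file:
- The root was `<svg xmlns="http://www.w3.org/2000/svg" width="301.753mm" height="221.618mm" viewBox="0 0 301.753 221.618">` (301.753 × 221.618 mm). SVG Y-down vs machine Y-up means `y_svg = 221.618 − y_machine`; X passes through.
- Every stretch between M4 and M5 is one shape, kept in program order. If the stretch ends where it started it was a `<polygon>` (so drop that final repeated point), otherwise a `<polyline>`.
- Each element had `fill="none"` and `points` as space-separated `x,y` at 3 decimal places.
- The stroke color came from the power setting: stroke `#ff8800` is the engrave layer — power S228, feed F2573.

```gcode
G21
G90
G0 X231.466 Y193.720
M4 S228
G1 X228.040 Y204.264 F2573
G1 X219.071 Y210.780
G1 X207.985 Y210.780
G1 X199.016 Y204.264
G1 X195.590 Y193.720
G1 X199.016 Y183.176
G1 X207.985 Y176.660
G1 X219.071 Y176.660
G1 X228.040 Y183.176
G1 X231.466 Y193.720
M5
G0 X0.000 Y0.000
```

<svg xmlns="http://www.w3.org/2000/svg" width="301.753mm" height="221.618mm" viewBox="0 0 301.753 221.618">
  <polygon points="231.466,27.898 228.040,17.354 219.071,10.838 207.985,10.838 199.016,17.354 195.590,27.898 199.016,38.442 207.985,44.958 219.071,44.958 228.040,38.442" fill="none" stroke="#ff8800"/>
</svg>

y_svg = 221.618 − y_m. Every run uses S228, so all elements get stroke `#ff8800` (engrave).

[1] closed run; points: 231.466,27.898 228.040,17.354 219.071,10.838 207.985,10.838 199.016,17.354 195.590,27.898 199.016,38.442 207.985,44.958 219.071,44.958 228.040,38.442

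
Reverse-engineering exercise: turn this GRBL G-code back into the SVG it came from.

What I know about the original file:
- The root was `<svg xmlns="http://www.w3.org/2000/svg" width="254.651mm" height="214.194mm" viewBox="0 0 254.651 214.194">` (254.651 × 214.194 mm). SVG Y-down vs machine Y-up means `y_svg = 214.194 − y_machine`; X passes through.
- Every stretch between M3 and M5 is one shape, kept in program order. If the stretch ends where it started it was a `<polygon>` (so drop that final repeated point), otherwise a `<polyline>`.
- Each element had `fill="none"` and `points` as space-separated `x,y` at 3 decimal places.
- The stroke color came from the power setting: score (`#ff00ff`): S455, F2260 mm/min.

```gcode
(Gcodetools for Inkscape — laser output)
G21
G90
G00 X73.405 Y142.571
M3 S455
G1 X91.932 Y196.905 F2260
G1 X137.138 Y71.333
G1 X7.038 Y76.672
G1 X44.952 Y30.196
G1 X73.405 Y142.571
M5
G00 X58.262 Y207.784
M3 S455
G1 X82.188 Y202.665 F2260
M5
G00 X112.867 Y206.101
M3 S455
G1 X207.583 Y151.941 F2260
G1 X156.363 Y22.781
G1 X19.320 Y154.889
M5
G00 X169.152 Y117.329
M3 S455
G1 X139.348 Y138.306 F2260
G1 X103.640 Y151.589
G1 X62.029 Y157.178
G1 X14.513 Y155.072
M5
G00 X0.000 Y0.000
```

<svg xmlns="http://www.w3.org/2000/svg" width="254.651mm" height="214.194mm" viewBox="0 0 254.651 214.194">
  <polygon points="73.405,71.623 91.932,17.289 137.138,142.861 7.038,137.522 44.952,183.998" fill="none" stroke="#ff00ff"/>
  <polyline points="58.262,6.410 82.188,11.529" fill="none" stroke="#ff00ff"/>
  <polyline points="112.867,8.093 207.583,62.253 156.363,191.413 19.320,59.305" fill="none" stroke="#ff00ff"/>
  <polyline points="169.152,96.865 139.348,75.888 103.640,62.605 62.029,57.016 14.513,59.122" fill="none" stroke="#ff00ff"/>
</svg>

Each laser-on run becomes one SVG element. Flip Y back into SVG space with y_svg = 214.194 − y_machine. Every run uses S455, so all elements get stroke `#ff00ff` (score).

Run 1: The run returns to its start, so emit a `<polygon>` with points (Y-flipped): 73.405,71.623 91.932,17.289 137.138,142.861 7.038,137.522 44.952,183.998.

Run 2: The run is open, so emit a `<polyline>` with points (Y-flipped): 58.262,6.410 82.188,11.529.

Run 3: The run is open, so emit a `<polyline>` with points (Y-flipped): 112.867,8.093 207.583,62.253 156.363,191.413 19.320,59.305.

Run 4: The run is open, so emit a `<polyline>` with points (Y-flipped): 169.152,96.865 139.348,75.888 103.640,62.605 62.029,57.016 14.513,59.122.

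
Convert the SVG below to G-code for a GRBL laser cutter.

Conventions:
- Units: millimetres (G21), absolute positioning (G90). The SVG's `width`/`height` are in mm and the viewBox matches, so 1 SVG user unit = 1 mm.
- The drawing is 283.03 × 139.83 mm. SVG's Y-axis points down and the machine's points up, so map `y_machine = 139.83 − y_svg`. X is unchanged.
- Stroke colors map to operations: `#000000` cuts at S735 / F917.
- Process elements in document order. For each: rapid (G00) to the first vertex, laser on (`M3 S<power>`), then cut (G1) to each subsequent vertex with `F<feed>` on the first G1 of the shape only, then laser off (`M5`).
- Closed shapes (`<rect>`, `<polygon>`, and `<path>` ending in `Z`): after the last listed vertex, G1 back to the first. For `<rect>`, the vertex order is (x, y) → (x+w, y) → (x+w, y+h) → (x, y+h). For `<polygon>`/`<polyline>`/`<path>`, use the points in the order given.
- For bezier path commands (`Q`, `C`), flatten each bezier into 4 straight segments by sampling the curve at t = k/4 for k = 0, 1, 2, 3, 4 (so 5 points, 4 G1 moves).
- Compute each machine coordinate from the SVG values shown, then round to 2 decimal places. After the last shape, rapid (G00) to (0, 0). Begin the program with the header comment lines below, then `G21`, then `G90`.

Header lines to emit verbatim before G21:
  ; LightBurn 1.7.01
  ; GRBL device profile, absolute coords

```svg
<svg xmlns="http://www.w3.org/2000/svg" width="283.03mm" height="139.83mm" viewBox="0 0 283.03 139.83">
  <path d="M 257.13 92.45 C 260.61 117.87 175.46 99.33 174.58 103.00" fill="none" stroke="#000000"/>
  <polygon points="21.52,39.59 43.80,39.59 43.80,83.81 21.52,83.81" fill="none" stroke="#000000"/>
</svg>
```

1 u = 1 mm; y_m = 139.83 − y.

[1] `<path>` cubic bezier, #000000→cut S735 F917: (257.13,47.38) → (245.82,35.52) → (217.49,33.95) → (188.34,36.45) → (174.58,36.83)

[2] `<polygon>` rectangle, #000000→cut S735 F917: (21.52,100.24) → (43.80,100.24) → (43.80,56.02) → (21.52,56.02) → (21.52,100.24) (closed)

; LightBurn 1.7.01
; GRBL device profile, absolute coords
G21
G90
G00 X257.13 Y47.38
M3 S735
G1 X245.82 Y35.52 F917
G1 X217.49 Y33.95
G1 X188.34 Y36.45
G1 X174.58 Y36.83
M5
G00 X21.52 Y100.24
M3 S735
G1 X43.80 Y100.24 F917
G1 X43.80 Y56.02
G1 X21.52 Y56.02
G1 X21.52 Y100.24
M5
G00 X0.00 Y0.00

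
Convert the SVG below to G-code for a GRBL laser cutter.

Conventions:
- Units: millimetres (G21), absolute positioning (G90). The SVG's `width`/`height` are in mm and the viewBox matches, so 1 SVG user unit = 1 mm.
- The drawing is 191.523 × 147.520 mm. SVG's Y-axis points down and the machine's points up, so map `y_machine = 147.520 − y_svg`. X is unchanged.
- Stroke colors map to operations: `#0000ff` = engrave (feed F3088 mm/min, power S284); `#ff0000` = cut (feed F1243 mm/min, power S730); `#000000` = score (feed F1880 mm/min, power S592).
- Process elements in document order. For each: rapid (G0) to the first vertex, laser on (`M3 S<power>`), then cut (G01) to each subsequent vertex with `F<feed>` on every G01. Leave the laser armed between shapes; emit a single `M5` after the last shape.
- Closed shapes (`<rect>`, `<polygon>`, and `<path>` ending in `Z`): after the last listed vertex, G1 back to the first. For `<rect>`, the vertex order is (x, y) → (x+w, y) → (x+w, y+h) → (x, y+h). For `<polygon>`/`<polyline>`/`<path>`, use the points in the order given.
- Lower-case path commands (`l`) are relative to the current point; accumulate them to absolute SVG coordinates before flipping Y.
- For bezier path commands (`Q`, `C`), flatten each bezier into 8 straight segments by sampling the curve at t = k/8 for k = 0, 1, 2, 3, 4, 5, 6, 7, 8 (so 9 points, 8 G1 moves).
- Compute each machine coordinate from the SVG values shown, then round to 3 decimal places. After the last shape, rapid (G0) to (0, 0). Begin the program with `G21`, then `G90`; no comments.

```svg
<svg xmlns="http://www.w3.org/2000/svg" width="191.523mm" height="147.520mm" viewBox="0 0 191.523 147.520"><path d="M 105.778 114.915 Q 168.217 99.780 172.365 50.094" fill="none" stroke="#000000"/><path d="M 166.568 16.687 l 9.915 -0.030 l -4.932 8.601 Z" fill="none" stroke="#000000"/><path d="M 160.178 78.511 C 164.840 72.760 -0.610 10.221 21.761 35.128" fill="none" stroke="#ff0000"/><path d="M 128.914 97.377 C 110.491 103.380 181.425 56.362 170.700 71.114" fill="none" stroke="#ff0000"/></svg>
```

viewBox `0 0 191.523 147.520` with mm width/height → 1 unit = 1 mm. Flip: y_m = 147.520 − y_svg.

**Shape 1** — `<path>` quadratic bezier, stroke `#000000` → score (S592, F1880). Control points (SVG): P0=(105.778,114.915), P1=(168.217,99.780), P2=(172.365,50.094); sampled at t=k/8. Machine vertices: (105.778,32.605) → (120.477,36.929) → (133.354,42.332) → (144.410,48.815) → (153.644,56.378) → (161.057,65.020) → (166.648,74.742) → (170.417,85.544) → (172.365,97.426). Open path.

**Shape 2** — `<path>` regular polygon, stroke `#000000` → score (S592, F1880). Machine vertices: (166.568,130.833) → (176.483,130.863) → (171.551,122.262) → (166.568,130.833). Closed: final G1 returns to the first vertex.

**Shape 3** — `<path>` cubic bezier, stroke `#ff0000` → cut (S730, F1243). Control points (SVG): P0=(160.178,78.511), P1=(164.840,72.760), P2=(-0.610,10.221), P3=(21.761,35.128); sampled at t=k/8. Machine vertices: (160.178,69.009) → (154.651,73.546) → (137.371,81.716) → (112.532,91.830) → (84.329,102.197) → (56.955,111.127) → (34.606,116.930) → (21.477,117.915) → (21.761,112.392). Open path.

**Shape 4** — `<path>` cubic bezier, stroke `#ff0000` → cut (S730, F1243). Control points (SVG): P0=(128.914,97.377), P1=(110.491,103.380), P2=(181.425,56.362), P3=(170.700,71.114); sampled at t=k/8. Machine vertices: (128.914,50.143) → (125.860,50.153) → (129.179,53.789) → (136.867,59.704) → (146.920,66.555) → (157.334,72.996) → (166.105,77.682) → (171.228,79.267) → (170.700,76.406). Open path.

G21
G90
G0 X105.778 Y32.605
M3 S592
G01 X120.477 Y36.929 F1880
G01 X133.354 Y42.332 F1880
G01 X144.410 Y48.815 F1880
G01 X153.644 Y56.378 F1880
G01 X161.057 Y65.020 F1880
G01 X166.648 Y74.742 F1880
G01 X170.417 Y85.544 F1880
G01 X172.365 Y97.426 F1880
G0 X166.568 Y130.833
M3 S592
G01 X176.483 Y130.863 F1880
G01 X171.551 Y122.262 F1880
G01 X166.568 Y130.833 F1880
G0 X160.178 Y69.009
M3 S730
G01 X154.651 Y73.546 F1243
G01 X137.371 Y81.716 F1243
G01 X112.532 Y91.830 F1243
G01 X84.329 Y102.197 F1243
G01 X56.955 Y111.127 F1243
G01 X34.606 Y116.930 F1243
G01 X21.477 Y117.915 F1243
G01 X21.761 Y112.392 F1243
G0 X128.914 Y50.143
M3 S730
G01 X125.860 Y50.153 F1243
G01 X129.179 Y53.789 F1243
G01 X136.867 Y59.704 F1243
G01 X146.920 Y66.555 F1243
G01 X157.334 Y72.996 F1243
G01 X166.105 Y77.682 F1243
G01 X171.228 Y79.267 F1243
G01 X170.700 Y76.406 F1243
M5
G0 X0.000 Y0.000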